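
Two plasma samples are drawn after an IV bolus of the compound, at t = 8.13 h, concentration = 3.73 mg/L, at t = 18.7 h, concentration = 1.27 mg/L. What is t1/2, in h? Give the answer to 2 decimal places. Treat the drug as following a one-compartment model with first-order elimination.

k = ln(C₁/C₂) / (t₂ − t₁) = ln(3.73/1.27) / (18.7 − 8.13)
  = 1.077 / 10.57 = 0.1019 h⁻¹
t½ = ln2 / k = 0.693147 / 0.1019 = 6.802 h

6.80 h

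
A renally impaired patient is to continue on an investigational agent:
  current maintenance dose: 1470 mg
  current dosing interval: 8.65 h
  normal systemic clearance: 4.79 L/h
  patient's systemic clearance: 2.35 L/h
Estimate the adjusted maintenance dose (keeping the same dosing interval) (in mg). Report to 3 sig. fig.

721 mg

To keep the same average steady-state level, dosing rate must scale with clearance.
CL ratio = 2.35 / 4.79 = 0.4906
New dose (same interval) = 1470 × 0.4906 = 721.2 mg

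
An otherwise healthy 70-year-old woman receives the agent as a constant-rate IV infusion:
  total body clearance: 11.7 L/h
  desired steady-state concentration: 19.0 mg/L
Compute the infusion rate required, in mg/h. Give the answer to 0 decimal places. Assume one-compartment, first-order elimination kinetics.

222 mg/h

At steady state, infusion rate R₀ = Css × CL = 19.0 × 11.70 = 222.3 mg/h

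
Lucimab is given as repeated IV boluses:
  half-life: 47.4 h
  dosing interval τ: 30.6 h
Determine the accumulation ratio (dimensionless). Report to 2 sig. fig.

k = ln2 / t½ = 0.693147 / 47.4 = 0.01462 h⁻¹
e^(−kτ) = e^(−0.01462 × 30.6) = 0.6393
Accumulation ratio R = 1 / (1 − e^(−kτ)) = 1 / (1 − 0.6393) = 2.772

2.8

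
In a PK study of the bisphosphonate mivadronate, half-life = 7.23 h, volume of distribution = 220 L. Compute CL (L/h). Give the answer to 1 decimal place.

k = ln2 / t½ = 0.693147 / 7.23 = 0.09587 h⁻¹
CL = k × Vd = 0.09587 × 220 = 21.09 L/h

21.1 L/h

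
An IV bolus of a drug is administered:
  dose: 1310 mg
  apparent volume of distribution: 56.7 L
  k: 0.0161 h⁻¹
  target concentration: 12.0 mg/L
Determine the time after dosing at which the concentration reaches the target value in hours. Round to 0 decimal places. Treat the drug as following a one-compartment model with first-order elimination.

C₀ = Dose / Vd = 1310 / 56.7 = 23.10 mg/L
t = ln(C₀ / C) / k = ln(23.10 / 12.0) / 0.01610
  = ln(1.925) / 0.01610 = 0.6549 / 0.01610 = 40.68 h

41 h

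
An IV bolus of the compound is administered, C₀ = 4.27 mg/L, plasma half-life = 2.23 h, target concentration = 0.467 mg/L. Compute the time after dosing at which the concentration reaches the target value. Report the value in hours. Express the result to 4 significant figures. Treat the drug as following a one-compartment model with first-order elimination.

7.120 h

k = ln2 / t½ = 0.693147 / 2.23 = 0.3108 h⁻¹
t = ln(C₀ / C) / k = ln(4.270 / 0.467) / 0.3108
  = ln(9.143) / 0.3108 = 2.213 / 0.3108 = 7.120 h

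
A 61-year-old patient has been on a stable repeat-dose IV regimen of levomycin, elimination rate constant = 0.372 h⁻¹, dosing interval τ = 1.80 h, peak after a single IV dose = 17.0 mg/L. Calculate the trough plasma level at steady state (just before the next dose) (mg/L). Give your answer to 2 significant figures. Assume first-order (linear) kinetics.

e^(−kτ) = e^(−0.3720 × 1.80) = 0.5119
Accumulation ratio R = 1 / (1 − e^(−kτ)) = 1 / (1 − 0.5119) = 2.049
Steady-state trough = C₀ × R × e^(−kτ) = 17.0 × 2.049 × 0.5119 = 17.83 mg/L

18 mg/L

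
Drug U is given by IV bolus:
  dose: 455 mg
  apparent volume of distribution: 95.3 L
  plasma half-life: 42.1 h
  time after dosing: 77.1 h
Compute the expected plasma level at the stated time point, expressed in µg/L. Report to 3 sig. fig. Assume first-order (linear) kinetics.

C₀ = Dose / Vd = 455.0 / 95.3 = 4.774 mg/L
k = ln2 / t½ = 0.693147 / 42.1 = 0.01646 h⁻¹
C = C₀ · e^(−k·t) = 4.774 × e^(−0.01646 × 77.1)
  = 4.774 × 0.2811 = 1.342 mg/L
Convert: 1.342 mg/L × 1000 = 1342 µg/L

1340 µg/L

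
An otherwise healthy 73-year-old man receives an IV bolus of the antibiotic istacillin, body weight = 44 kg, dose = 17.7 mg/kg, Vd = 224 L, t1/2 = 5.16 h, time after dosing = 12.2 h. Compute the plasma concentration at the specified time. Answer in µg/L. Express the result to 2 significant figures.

Total dose = 17.7 × 44 = 778.8 mg
C₀ = Dose / Vd = 778.8 / 224 = 3.477 mg/L
k = ln2 / t½ = 0.693147 / 5.16 = 0.1343 h⁻¹
C = C₀ · e^(−k·t) = 3.477 × e^(−0.1343 × 12.2)
  = 3.477 × 0.1943 = 0.6756 mg/L
Convert: 0.6756 mg/L × 1000 = 675.6 µg/L

680 µg/L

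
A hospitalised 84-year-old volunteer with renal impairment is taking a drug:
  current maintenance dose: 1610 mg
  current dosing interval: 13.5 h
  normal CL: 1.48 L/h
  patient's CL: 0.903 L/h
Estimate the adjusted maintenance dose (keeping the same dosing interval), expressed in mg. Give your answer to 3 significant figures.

982 mg

To keep the same average steady-state level, dosing rate must scale with clearance.
CL ratio = 0.903 / 1.48 = 0.6101
New dose (same interval) = 1610 × 0.6101 = 982.3 mg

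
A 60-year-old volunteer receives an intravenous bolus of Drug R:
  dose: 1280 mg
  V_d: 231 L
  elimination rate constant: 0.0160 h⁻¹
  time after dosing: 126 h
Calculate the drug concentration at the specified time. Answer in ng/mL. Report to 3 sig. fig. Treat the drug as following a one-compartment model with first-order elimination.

C₀ = Dose / Vd = 1280 / 231 = 5.541 mg/L
C = C₀ · e^(−k·t) = 5.541 × e^(−0.01600 × 126)
  = 5.541 × 0.1332 = 0.7381 mg/L
Convert: 0.7381 mg/L × 1000 = 738.1 ng/mL

738 ng/mL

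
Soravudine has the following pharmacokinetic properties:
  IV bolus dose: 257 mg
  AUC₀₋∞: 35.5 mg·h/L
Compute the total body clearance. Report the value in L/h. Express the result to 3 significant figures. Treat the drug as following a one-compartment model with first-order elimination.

CL = Dose / AUC = 257 / 35.5 = 7.239 L/h

7.24 L/h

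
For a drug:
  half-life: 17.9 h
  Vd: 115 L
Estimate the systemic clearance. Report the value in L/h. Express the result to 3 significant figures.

k = ln2 / t½ = 0.693147 / 17.9 = 0.03872 h⁻¹
CL = k × Vd = 0.03872 × 115 = 4.453 L/h

4.45 L/h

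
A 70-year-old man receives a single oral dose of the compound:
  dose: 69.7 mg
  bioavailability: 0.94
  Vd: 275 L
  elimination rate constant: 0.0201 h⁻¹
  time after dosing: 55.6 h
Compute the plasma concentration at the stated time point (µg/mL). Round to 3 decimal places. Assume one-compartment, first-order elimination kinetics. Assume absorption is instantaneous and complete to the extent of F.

0.078 µg/mL

Amount reaching circulation = F × Dose = 0.94 × 69.70 = 65.52 mg
C₀ = F·Dose / Vd = 65.52 / 275 = 0.2383 mg/L
C = C₀ · e^(−k·t) = 0.2383 × e^(−0.02010 × 55.6)
  = 0.2383 × 0.3271 = 0.07795 mg/L
(0.07795 mg/L = 0.07795 µg/mL)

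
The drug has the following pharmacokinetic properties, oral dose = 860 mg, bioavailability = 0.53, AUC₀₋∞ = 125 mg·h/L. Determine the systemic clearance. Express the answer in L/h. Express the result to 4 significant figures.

CL = F·Dose / AUC = 0.53 × 860 / 125 = 3.646 L/h

3.646 L/h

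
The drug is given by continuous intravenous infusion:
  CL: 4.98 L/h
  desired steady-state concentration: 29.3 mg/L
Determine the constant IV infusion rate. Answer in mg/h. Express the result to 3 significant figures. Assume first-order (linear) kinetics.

At steady state, infusion rate R₀ = Css × CL = 29.3 × 4.980 = 145.9 mg/h

146 mg/h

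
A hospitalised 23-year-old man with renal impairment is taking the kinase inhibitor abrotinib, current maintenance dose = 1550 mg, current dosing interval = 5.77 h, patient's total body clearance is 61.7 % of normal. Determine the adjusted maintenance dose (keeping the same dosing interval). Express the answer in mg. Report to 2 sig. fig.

To keep the same average steady-state level, dosing rate must scale with clearance.
CL ratio = 61.7 / 100 = 0.6170
New dose (same interval) = 1550 × 0.6170 = 956.4 mg

960 mg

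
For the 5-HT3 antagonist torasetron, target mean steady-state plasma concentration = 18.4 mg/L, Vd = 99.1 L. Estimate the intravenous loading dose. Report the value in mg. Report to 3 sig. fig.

1820 mg

LD = Css × Vd = 18.4 × 99.1 = 1823 mg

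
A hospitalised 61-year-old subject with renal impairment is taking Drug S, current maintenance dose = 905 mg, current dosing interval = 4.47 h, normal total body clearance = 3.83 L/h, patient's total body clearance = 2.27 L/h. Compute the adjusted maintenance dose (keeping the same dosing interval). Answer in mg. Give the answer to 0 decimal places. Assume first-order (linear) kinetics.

536 mg

To keep the same average steady-state level, dosing rate must scale with clearance.
CL ratio = 2.27 / 3.83 = 0.5927
New dose (same interval) = 905 × 0.5927 = 536.4 mg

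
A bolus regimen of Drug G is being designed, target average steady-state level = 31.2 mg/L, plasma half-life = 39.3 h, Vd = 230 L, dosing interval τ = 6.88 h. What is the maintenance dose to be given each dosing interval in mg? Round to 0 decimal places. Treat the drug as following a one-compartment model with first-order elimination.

871 mg

k = ln2 / t½ = 0.693147 / 39.3 = 0.01764 h⁻¹
CL = k × Vd = 0.01764 × 230 = 4.057 L/h
At steady state, Dose/τ = Css × CL.
Dose = Css × CL × τ = 31.2 × 4.057 × 6.88 = 870.9 mg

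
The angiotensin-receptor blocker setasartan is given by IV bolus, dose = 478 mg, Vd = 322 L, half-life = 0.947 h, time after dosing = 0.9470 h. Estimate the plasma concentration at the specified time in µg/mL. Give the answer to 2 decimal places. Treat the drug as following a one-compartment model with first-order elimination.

0.74 µg/mL

C₀ = Dose / Vd = 478.0 / 322 = 1.484 mg/L
k = ln2 / t½ = 0.693147 / 0.947 = 0.7319 h⁻¹
t / t½ = 0.9470 / 0.947 = 1 half-lives
C = C₀ × (1/2)^1 = 1.484 × 0.5000 = 0.7420 mg/L
(0.7420 mg/L = 0.7420 µg/mL)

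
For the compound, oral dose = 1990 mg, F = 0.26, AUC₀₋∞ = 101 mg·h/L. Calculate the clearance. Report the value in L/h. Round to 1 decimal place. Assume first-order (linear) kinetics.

CL = F·Dose / AUC = 0.26 × 1990 / 101 = 5.123 L/h

5.1 L/h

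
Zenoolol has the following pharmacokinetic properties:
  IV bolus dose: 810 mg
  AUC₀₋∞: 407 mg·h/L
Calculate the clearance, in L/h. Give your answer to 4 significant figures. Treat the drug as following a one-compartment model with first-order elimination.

CL = Dose / AUC = 810 / 407 = 1.990 L/h

1.990 L/h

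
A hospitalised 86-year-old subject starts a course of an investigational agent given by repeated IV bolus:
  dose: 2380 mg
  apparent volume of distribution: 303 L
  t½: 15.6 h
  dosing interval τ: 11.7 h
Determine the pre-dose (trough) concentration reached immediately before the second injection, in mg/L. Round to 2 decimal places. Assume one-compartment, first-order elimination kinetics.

4.67 mg/L

C₀ per dose = Dose / Vd = 2380 / 303 = 7.855 mg/L
k = ln2 / t½ = 0.693147 / 15.6 = 0.04443 h⁻¹
Fraction remaining after one interval: r = e^(−kτ) = e^(−0.04443 × 11.7) = 0.5946
Before dose 2, 1 dose has been given (aged 1τ).
C_trough = C₀ × r = 7.855 × 0.5946 = 4.671 mg/L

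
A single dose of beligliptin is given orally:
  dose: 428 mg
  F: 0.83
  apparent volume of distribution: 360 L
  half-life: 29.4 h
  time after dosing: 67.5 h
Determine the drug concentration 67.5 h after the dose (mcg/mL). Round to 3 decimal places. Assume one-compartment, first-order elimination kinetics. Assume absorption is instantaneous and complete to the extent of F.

0.201 mcg/mL

Amount reaching circulation = F × Dose = 0.83 × 428.0 = 355.2 mg
C₀ = F·Dose / Vd = 355.2 / 360 = 0.9867 mg/L
k = ln2 / t½ = 0.693147 / 29.4 = 0.02358 h⁻¹
C = C₀ · e^(−k·t) = 0.9867 × e^(−0.02358 × 67.5)
  = 0.9867 × 0.2036 = 0.2009 mg/L
(0.2009 mg/L = 0.2009 mcg/mL)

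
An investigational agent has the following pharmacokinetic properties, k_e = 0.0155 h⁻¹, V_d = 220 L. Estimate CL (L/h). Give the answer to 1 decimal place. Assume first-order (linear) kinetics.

CL = k × Vd = 0.0155 × 220 = 3.410 L/h

3.4 L/h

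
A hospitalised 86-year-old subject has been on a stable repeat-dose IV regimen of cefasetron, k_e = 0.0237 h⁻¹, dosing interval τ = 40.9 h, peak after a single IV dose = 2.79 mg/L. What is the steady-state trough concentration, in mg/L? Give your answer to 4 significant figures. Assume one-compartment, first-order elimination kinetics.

e^(−kτ) = e^(−0.02370 × 40.9) = 0.3793
Accumulation ratio R = 1 / (1 − e^(−kτ)) = 1 / (1 − 0.3793) = 1.611
Steady-state trough = C₀ × R × e^(−kτ) = 2.79 × 1.611 × 0.3793 = 1.705 mg/L

1.705 mg/L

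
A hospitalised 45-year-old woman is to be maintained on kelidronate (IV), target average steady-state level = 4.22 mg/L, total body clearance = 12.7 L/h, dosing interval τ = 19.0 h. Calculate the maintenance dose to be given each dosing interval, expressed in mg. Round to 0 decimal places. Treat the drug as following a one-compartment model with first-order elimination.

At steady state, Dose/τ = Css × CL.
Dose = Css × CL × τ = 4.22 × 12.70 × 19.0 = 1018 mg

1018 mg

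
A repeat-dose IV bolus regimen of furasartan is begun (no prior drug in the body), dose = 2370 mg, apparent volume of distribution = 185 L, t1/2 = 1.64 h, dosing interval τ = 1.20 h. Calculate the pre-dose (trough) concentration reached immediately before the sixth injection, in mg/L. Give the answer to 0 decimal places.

C₀ per dose = Dose / Vd = 2370 / 185 = 12.81 mg/L
k = ln2 / t½ = 0.693147 / 1.64 = 0.4227 h⁻¹
Fraction remaining after one interval: r = e^(−kτ) = e^(−0.4227 × 1.20) = 0.6022
Before dose 6, 5 doses have been given (aged 1τ, 2τ, 3τ, 4τ, 5τ).
C_trough = C₀ × (r + r² + … + r^5) = C₀ × r(1−r^5)/(1−r)
        = 12.81 × 0.6022 × (1 − 0.07920) / (1 − 0.6022) = 17.86 mg/L

18 mg/L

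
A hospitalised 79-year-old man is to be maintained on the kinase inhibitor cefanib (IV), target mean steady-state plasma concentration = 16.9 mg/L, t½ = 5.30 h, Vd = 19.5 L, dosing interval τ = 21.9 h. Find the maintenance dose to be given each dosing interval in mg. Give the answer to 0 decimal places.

k = ln2 / t½ = 0.693147 / 5.30 = 0.1308 h⁻¹
CL = k × Vd = 0.1308 × 19.5 = 2.551 L/h
At steady state, Dose/τ = Css × CL.
Dose = Css × CL × τ = 16.9 × 2.551 × 21.9 = 944.2 mg

944 mg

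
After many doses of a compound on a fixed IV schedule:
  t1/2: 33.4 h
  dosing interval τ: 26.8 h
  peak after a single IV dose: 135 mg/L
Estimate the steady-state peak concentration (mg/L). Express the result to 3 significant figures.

k = ln2 / t½ = 0.693147 / 33.4 = 0.02075 h⁻¹
e^(−kτ) = e^(−0.02075 × 26.8) = 0.5734
Accumulation ratio R = 1 / (1 − e^(−kτ)) = 1 / (1 − 0.5734) = 2.344
Steady-state peak = C₀ × R = 135 × 2.344 = 316.4 mg/L

316 mg/L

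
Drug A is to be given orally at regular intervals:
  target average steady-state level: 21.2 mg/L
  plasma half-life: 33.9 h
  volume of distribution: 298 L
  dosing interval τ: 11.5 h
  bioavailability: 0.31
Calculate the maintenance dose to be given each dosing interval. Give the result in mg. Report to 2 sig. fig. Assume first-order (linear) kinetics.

k = ln2 / t½ = 0.693147 / 33.9 = 0.02045 h⁻¹
CL = k × Vd = 0.02045 × 298 = 6.094 L/h
At steady state, F × (Dose/τ) = Css × CL.
Dose = Css × CL × τ / F = 21.2 × 6.094 × 11.5 / 0.31 = 4793 mg

4800 mg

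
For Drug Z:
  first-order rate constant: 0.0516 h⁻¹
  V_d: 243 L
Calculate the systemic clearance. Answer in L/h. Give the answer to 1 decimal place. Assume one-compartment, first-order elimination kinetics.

CL = k × Vd = 0.0516 × 243 = 12.54 L/h

12.5 L/h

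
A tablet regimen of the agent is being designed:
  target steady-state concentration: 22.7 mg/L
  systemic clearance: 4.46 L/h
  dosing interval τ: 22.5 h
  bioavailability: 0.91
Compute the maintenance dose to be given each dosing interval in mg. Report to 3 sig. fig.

At steady state, F × (Dose/τ) = Css × CL.
Dose = Css × CL × τ / F = 22.7 × 4.460 × 22.5 / 0.91 = 2503 mg

2500 mg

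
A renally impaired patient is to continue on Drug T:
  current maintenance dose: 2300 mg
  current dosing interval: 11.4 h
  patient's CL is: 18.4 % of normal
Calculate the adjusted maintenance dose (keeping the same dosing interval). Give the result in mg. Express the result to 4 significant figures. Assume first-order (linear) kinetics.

423.2 mg

To keep the same average steady-state level, dosing rate must scale with clearance.
CL ratio = 18.4 / 100 = 0.1840
New dose (same interval) = 2300 × 0.1840 = 423.2 mg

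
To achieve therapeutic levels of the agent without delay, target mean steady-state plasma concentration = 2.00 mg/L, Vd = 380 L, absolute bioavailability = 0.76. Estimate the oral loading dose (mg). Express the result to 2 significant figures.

LD = Css × Vd / F = 2.00 × 380 / 0.76 = 1000 mg

1000 mg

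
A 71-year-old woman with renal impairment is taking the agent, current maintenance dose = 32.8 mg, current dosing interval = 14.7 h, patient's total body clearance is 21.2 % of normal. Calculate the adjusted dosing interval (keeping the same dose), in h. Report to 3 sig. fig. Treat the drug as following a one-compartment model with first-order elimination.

To keep the same average steady-state level, dosing rate must scale with clearance.
CL ratio = 21.2 / 100 = 0.2120
New interval (same dose) = 14.7 / 0.2120 = 69.34 h

69.3 h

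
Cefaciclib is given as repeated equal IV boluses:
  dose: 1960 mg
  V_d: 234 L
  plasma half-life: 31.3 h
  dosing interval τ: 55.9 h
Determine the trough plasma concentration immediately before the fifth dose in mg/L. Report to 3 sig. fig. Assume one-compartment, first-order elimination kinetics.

C₀ per dose = Dose / Vd = 1960 / 234 = 8.376 mg/L
k = ln2 / t½ = 0.693147 / 31.3 = 0.02215 h⁻¹
Fraction remaining after one interval: r = e^(−kτ) = e^(−0.02215 × 55.9) = 0.2899
Before dose 5, 4 doses have been given (aged 1τ, 2τ, 3τ, 4τ).
C_trough = C₀ × (r + r² + … + r^4) = C₀ × r(1−r^4)/(1−r)
        = 8.376 × 0.2899 × (1 − 0.007063) / (1 − 0.2899) = 3.395 mg/L

3.40 mg/L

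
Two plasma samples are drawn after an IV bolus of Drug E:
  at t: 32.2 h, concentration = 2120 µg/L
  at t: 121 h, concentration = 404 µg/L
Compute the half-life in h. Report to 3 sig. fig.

37.1 h

k = ln(C₁/C₂) / (t₂ − t₁) = ln(2120/404) / (121 − 32.2)
  = 1.658 / 88.80 = 0.01867 h⁻¹
t½ = ln2 / k = 0.693147 / 0.01867 = 37.13 h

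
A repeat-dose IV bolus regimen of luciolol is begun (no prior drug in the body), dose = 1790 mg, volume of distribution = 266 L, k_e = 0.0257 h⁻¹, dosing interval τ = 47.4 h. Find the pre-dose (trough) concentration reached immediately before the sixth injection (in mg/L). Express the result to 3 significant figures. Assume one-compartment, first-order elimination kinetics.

C₀ per dose = Dose / Vd = 1790 / 266 = 6.729 mg/L
Fraction remaining after one interval: r = e^(−kτ) = e^(−0.02570 × 47.4) = 0.2958
Before dose 6, 5 doses have been given (aged 1τ, 2τ, 3τ, 4τ, 5τ).
C_trough = C₀ × (r + r² + … + r^5) = C₀ × r(1−r^5)/(1−r)
        = 6.729 × 0.2958 × (1 − 0.002265) / (1 − 0.2958) = 2.820 mg/L

2.82 mg/L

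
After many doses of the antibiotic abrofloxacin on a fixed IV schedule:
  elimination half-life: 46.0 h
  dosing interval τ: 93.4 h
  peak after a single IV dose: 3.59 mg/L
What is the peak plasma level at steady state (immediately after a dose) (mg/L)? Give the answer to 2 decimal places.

4.75 mg/L

k = ln2 / t½ = 0.693147 / 46.0 = 0.01507 h⁻¹
e^(−kτ) = e^(−0.01507 × 93.4) = 0.2447
Accumulation ratio R = 1 / (1 − e^(−kτ)) = 1 / (1 − 0.2447) = 1.324
Steady-state peak = C₀ × R = 3.59 × 1.324 = 4.753 mg/L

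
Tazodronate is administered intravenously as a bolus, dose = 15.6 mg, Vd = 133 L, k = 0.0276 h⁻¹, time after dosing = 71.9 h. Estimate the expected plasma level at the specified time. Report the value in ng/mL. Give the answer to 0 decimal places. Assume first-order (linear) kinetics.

C₀ = Dose / Vd = 15.60 / 133 = 0.1173 mg/L
C = C₀ · e^(−k·t) = 0.1173 × e^(−0.02760 × 71.9)
  = 0.1173 × 0.1375 = 0.01613 mg/L
Convert: 0.01613 mg/L × 1000 = 16.13 ng/mL

16 ng/mL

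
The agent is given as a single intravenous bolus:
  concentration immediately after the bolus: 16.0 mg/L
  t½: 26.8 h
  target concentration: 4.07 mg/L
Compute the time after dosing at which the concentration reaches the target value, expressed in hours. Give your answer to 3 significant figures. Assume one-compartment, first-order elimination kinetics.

k = ln2 / t½ = 0.693147 / 26.8 = 0.02586 h⁻¹
t = ln(C₀ / C) / k = ln(16.00 / 4.07) / 0.02586
  = ln(3.931) / 0.02586 = 1.369 / 0.02586 = 52.94 h

52.9 h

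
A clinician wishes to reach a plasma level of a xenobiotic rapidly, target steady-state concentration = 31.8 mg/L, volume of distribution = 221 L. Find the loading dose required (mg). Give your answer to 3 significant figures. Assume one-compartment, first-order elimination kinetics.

LD = Css × Vd = 31.8 × 221 = 7028 mg

7030 mg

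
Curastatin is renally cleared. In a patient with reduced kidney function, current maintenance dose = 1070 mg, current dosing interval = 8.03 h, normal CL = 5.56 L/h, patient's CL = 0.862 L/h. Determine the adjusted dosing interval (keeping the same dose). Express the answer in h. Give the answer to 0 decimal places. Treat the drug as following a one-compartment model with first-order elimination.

To keep the same average steady-state level, dosing rate must scale with clearance.
CL ratio = 0.862 / 5.56 = 0.1550
New interval (same dose) = 8.03 / 0.1550 = 51.81 h

52 h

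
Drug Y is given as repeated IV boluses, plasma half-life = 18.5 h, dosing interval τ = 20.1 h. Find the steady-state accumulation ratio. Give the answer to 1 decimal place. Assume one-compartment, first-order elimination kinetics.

1.9

k = ln2 / t½ = 0.693147 / 18.5 = 0.03747 h⁻¹
e^(−kτ) = e^(−0.03747 × 20.1) = 0.4709
Accumulation ratio R = 1 / (1 − e^(−kτ)) = 1 / (1 − 0.4709) = 1.890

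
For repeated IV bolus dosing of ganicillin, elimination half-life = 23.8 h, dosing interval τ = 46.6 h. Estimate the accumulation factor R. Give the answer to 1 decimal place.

1.3

k = ln2 / t½ = 0.693147 / 23.8 = 0.02912 h⁻¹
e^(−kτ) = e^(−0.02912 × 46.6) = 0.2574
Accumulation ratio R = 1 / (1 − e^(−kτ)) = 1 / (1 − 0.2574) = 1.347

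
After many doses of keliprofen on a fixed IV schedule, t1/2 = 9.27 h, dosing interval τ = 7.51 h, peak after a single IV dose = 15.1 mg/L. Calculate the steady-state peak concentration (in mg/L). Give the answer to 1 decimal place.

k = ln2 / t½ = 0.693147 / 9.27 = 0.07477 h⁻¹
e^(−kτ) = e^(−0.07477 × 7.51) = 0.5703
Accumulation ratio R = 1 / (1 − e^(−kτ)) = 1 / (1 − 0.5703) = 2.327
Steady-state peak = C₀ × R = 15.1 × 2.327 = 35.14 mg/L

35.1 mg/L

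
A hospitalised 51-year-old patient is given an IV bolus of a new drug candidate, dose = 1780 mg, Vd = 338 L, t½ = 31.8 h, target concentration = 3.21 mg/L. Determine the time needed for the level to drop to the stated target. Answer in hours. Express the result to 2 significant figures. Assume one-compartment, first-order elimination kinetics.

C₀ = Dose / Vd = 1780 / 338 = 5.266 mg/L
k = ln2 / t½ = 0.693147 / 31.8 = 0.02180 h⁻¹
t = ln(C₀ / C) / k = ln(5.266 / 3.21) / 0.02180
  = ln(1.640) / 0.02180 = 0.4947 / 0.02180 = 22.69 h

23 h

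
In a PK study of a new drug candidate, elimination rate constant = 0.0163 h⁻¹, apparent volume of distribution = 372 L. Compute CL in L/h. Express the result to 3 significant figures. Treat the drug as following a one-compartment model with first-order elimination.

6.06 L/h

CL = k × Vd = 0.0163 × 372 = 6.064 L/h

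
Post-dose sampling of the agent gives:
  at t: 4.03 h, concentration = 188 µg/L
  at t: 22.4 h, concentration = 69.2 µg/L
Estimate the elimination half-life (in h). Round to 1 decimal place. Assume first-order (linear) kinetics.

k = ln(C₁/C₂) / (t₂ − t₁) = ln(188/69.2) / (22.4 − 4.03)
  = 0.9994 / 18.37 = 0.05440 h⁻¹
t½ = ln2 / k = 0.693147 / 0.05440 = 12.74 h

12.7 h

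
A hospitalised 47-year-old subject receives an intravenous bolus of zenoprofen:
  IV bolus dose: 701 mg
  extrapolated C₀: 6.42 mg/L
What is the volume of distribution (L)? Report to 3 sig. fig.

Vd = Dose / C₀ = 701.0 / 6.42 = 109.2 L

109 L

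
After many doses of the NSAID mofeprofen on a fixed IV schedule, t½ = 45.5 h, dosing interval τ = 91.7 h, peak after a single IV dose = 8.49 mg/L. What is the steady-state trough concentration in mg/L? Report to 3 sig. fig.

2.79 mg/L

k = ln2 / t½ = 0.693147 / 45.5 = 0.01523 h⁻¹
e^(−kτ) = e^(−0.01523 × 91.7) = 0.2474
Accumulation ratio R = 1 / (1 − e^(−kτ)) = 1 / (1 − 0.2474) = 1.329
Steady-state trough = C₀ × R × e^(−kτ) = 8.49 × 1.329 × 0.2474 = 2.791 mg/L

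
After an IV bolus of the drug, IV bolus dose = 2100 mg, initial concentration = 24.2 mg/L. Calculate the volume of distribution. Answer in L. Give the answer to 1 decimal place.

86.8 L

Vd = Dose / C₀ = 2100 / 24.2 = 86.78 L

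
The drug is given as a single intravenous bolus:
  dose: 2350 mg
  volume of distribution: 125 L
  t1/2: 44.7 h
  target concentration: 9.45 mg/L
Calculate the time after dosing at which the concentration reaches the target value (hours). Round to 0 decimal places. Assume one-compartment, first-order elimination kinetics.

44 h

C₀ = Dose / Vd = 2350 / 125 = 18.80 mg/L
k = ln2 / t½ = 0.693147 / 44.7 = 0.01551 h⁻¹
t = ln(C₀ / C) / k = ln(18.80 / 9.45) / 0.01551
  = ln(1.989) / 0.01551 = 0.6876 / 0.01551 = 44.33 h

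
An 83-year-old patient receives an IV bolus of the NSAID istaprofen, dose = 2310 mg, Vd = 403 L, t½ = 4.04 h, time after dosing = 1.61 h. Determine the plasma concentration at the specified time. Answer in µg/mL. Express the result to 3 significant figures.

C₀ = Dose / Vd = 2310 / 403 = 5.732 mg/L
k = ln2 / t½ = 0.693147 / 4.04 = 0.1716 h⁻¹
C = C₀ · e^(−k·t) = 5.732 × e^(−0.1716 × 1.61)
  = 5.732 × 0.7586 = 4.348 mg/L
(4.348 mg/L = 4.348 µg/mL)

4.35 µg/mL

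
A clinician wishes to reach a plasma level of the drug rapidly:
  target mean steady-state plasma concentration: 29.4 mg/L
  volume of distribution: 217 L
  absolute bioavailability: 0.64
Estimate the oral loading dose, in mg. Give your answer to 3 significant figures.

9970 mg

LD = Css × Vd / F = 29.4 × 217 / 0.64 = 9968 mg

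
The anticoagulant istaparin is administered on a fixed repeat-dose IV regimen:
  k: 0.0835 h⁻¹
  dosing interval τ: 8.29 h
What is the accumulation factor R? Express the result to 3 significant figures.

2.00

e^(−kτ) = e^(−0.08350 × 8.29) = 0.5005
Accumulation ratio R = 1 / (1 − e^(−kτ)) = 1 / (1 − 0.5005) = 2.002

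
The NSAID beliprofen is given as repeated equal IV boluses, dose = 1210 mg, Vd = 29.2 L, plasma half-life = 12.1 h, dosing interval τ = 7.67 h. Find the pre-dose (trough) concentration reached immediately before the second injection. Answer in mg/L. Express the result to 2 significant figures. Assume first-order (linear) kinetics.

C₀ per dose = Dose / Vd = 1210 / 29.2 = 41.44 mg/L
k = ln2 / t½ = 0.693147 / 12.1 = 0.05728 h⁻¹
Fraction remaining after one interval: r = e^(−kτ) = e^(−0.05728 × 7.67) = 0.6445
Before dose 2, 1 dose has been given (aged 1τ).
C_trough = C₀ × r = 41.44 × 0.6445 = 26.71 mg/L

27 mg/L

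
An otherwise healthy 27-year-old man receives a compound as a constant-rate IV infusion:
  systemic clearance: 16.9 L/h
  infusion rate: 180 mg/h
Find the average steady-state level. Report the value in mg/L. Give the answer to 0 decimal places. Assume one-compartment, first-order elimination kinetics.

At steady state Css = R₀ / CL = 180 / 16.90 = 10.65 mg/L

11 mg/L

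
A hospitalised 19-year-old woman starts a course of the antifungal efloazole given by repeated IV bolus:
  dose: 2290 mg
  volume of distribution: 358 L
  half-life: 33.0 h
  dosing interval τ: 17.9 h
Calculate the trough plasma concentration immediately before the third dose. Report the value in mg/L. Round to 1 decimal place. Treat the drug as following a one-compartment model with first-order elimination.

7.4 mg/L

C₀ per dose = Dose / Vd = 2290 / 358 = 6.397 mg/L
k = ln2 / t½ = 0.693147 / 33.0 = 0.02100 h⁻¹
Fraction remaining after one interval: r = e^(−kτ) = e^(−0.02100 × 17.9) = 0.6867
Before dose 3, 2 doses have been given (aged 1τ, 2τ).
C_trough = C₀ × (r + r²) = 6.397 × (0.6867 + 0.4716) = 7.410 mg/L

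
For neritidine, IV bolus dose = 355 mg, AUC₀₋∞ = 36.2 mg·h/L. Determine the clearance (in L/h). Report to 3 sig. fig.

9.81 L/h

CL = Dose / AUC = 355 / 36.2 = 9.807 L/h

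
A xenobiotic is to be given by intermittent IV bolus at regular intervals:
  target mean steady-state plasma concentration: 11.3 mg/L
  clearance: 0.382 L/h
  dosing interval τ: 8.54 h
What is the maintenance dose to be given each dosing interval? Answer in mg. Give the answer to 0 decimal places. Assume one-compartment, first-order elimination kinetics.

37 mg

At steady state, Dose/τ = Css × CL.
Dose = Css × CL × τ = 11.3 × 0.3820 × 8.54 = 36.86 mg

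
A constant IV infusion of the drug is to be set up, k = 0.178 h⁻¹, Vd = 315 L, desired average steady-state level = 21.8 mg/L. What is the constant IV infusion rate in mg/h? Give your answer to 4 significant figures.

CL = k × Vd = 0.1780 × 315 = 56.07 L/h
At steady state, infusion rate R₀ = Css × CL = 21.8 × 56.07 = 1222 mg/h

1222 mg/h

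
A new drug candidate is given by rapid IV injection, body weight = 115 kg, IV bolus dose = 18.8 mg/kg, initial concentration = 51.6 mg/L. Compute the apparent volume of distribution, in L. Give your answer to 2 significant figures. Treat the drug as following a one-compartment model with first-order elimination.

42 L

Dose = 18.8 × 115 = 2162 mg
Vd = Dose / C₀ = 2162 / 51.6 = 41.90 L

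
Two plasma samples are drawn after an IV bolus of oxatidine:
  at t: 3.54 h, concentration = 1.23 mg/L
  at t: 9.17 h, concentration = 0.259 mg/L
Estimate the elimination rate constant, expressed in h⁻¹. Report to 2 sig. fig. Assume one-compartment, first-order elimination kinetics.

k = ln(C₁/C₂) / (t₂ − t₁) = ln(1.23/0.259) / (9.17 − 3.54)
  = 1.558 / 5.630 = 0.2767 h⁻¹

0.28 h⁻¹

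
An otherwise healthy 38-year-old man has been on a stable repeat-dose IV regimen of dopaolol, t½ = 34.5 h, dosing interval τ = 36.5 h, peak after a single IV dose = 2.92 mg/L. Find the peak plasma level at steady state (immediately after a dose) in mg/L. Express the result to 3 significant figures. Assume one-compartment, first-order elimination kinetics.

k = ln2 / t½ = 0.693147 / 34.5 = 0.02009 h⁻¹
e^(−kτ) = e^(−0.02009 × 36.5) = 0.4803
Accumulation ratio R = 1 / (1 − e^(−kτ)) = 1 / (1 − 0.4803) = 1.924
Steady-state peak = C₀ × R = 2.92 × 1.924 = 5.618 mg/L

5.62 mg/L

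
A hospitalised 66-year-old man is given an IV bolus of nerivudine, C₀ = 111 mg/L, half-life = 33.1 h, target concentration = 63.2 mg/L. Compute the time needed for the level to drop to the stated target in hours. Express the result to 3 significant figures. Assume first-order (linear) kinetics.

k = ln2 / t½ = 0.693147 / 33.1 = 0.02094 h⁻¹
t = ln(C₀ / C) / k = ln(111.0 / 63.2) / 0.02094
  = ln(1.756) / 0.02094 = 0.5630 / 0.02094 = 26.89 h

26.9 h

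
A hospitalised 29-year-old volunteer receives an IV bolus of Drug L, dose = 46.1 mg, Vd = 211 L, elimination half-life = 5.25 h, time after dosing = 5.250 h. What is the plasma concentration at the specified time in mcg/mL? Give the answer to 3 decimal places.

0.109 mcg/mL

C₀ = Dose / Vd = 46.10 / 211 = 0.2185 mg/L
k = ln2 / t½ = 0.693147 / 5.25 = 0.1320 h⁻¹
t / t½ = 5.250 / 5.25 = 1 half-lives
C = C₀ × (1/2)^1 = 0.2185 × 0.5000 = 0.1093 mg/L
(0.1093 mg/L = 0.1093 mcg/mL)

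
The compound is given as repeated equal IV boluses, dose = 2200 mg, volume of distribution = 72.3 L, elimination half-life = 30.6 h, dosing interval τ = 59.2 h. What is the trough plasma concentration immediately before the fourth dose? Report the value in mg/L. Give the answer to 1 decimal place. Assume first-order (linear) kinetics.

10.6 mg/L

C₀ per dose = Dose / Vd = 2200 / 72.3 = 30.43 mg/L
k = ln2 / t½ = 0.693147 / 30.6 = 0.02265 h⁻¹
Fraction remaining after one interval: r = e^(−kτ) = e^(−0.02265 × 59.2) = 0.2616
Before dose 4, 3 doses have been given (aged 1τ, 2τ, 3τ).
C_trough = C₀ × (r + r² + … + r^3) = C₀ × r(1−r^3)/(1−r)
        = 30.43 × 0.2616 × (1 − 0.01790) / (1 − 0.2616) = 10.59 mg/L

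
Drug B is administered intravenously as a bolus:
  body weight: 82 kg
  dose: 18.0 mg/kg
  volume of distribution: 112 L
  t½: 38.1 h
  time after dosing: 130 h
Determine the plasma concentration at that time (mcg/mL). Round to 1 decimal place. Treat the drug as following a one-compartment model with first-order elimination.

Total dose = 18.0 × 82 = 1476 mg
C₀ = Dose / Vd = 1476 / 112 = 13.18 mg/L
k = ln2 / t½ = 0.693147 / 38.1 = 0.01819 h⁻¹
C = C₀ · e^(−k·t) = 13.18 × e^(−0.01819 × 130)
  = 13.18 × 0.09398 = 1.239 mg/L
(1.239 mg/L = 1.239 mcg/mL)

1.2 mcg/mL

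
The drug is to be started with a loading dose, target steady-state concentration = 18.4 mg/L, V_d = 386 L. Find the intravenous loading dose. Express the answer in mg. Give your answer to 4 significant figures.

7102 mg

LD = Css × Vd = 18.4 × 386 = 7102 mg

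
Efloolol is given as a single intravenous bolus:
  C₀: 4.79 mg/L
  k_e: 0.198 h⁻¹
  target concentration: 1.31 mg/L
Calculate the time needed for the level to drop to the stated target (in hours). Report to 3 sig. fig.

6.55 h

t = ln(C₀ / C) / k = ln(4.790 / 1.31) / 0.1980
  = ln(3.656) / 0.1980 = 1.296 / 0.1980 = 6.545 h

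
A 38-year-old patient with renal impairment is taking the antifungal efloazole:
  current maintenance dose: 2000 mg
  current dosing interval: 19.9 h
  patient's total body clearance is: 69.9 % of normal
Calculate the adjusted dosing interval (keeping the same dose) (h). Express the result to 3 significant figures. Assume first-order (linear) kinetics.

28.5 h

To keep the same average steady-state level, dosing rate must scale with clearance.
CL ratio = 69.9 / 100 = 0.6990
New interval (same dose) = 19.9 / 0.6990 = 28.47 h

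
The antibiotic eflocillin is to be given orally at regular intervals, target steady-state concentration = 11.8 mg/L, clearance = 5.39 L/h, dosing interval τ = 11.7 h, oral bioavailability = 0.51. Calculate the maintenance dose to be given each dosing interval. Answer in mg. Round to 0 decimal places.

1459 mg

At steady state, F × (Dose/τ) = Css × CL.
Dose = Css × CL × τ / F = 11.8 × 5.390 × 11.7 / 0.51 = 1459 mg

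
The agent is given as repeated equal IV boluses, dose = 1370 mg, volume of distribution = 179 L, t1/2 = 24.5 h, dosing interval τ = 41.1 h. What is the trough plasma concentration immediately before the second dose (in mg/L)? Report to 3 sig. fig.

C₀ per dose = Dose / Vd = 1370 / 179 = 7.654 mg/L
k = ln2 / t½ = 0.693147 / 24.5 = 0.02829 h⁻¹
Fraction remaining after one interval: r = e^(−kτ) = e^(−0.02829 × 41.1) = 0.3126
Before dose 2, 1 dose has been given (aged 1τ).
C_trough = C₀ × r = 7.654 × 0.3126 = 2.393 mg/L

2.39 mg/L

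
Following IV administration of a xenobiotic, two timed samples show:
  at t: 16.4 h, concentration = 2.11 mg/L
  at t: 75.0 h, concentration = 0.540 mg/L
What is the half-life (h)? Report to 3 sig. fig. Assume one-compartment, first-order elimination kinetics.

k = ln(C₁/C₂) / (t₂ − t₁) = ln(2.11/0.540) / (75.0 − 16.4)
  = 1.363 / 58.60 = 0.02326 h⁻¹
t½ = ln2 / k = 0.693147 / 0.02326 = 29.80 h

29.8 h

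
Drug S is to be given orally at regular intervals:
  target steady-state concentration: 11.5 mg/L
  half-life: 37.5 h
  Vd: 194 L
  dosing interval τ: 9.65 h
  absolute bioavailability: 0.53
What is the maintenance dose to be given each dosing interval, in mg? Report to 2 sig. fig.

k = ln2 / t½ = 0.693147 / 37.5 = 0.01848 h⁻¹
CL = k × Vd = 0.01848 × 194 = 3.585 L/h
At steady state, F × (Dose/τ) = Css × CL.
Dose = Css × CL × τ / F = 11.5 × 3.585 × 9.65 / 0.53 = 750.7 mg

750 mg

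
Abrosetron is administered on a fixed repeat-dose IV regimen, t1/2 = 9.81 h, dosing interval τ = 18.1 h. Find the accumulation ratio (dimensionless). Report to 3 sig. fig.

k = ln2 / t½ = 0.693147 / 9.81 = 0.07066 h⁻¹
e^(−kτ) = e^(−0.07066 × 18.1) = 0.2783
Accumulation ratio R = 1 / (1 − e^(−kτ)) = 1 / (1 − 0.2783) = 1.386

1.39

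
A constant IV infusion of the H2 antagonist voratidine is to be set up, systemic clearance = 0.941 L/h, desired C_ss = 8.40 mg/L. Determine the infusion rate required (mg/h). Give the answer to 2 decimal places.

At steady state, infusion rate R₀ = Css × CL = 8.40 × 0.9410 = 7.904 mg/h

7.90 mg/h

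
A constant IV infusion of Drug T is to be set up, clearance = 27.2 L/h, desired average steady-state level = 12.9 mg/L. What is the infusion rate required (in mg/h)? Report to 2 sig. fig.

350 mg/h

At steady state, infusion rate R₀ = Css × CL = 12.9 × 27.20 = 350.9 mg/h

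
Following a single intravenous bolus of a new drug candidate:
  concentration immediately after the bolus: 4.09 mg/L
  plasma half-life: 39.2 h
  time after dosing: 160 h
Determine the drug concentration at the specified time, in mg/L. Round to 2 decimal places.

k = ln2 / t½ = 0.693147 / 39.2 = 0.01768 h⁻¹
C = C₀ · e^(−k·t) = 4.090 × e^(−0.01768 × 160)
  = 4.090 × 0.05908 = 0.2416 mg/L

0.24 mg/L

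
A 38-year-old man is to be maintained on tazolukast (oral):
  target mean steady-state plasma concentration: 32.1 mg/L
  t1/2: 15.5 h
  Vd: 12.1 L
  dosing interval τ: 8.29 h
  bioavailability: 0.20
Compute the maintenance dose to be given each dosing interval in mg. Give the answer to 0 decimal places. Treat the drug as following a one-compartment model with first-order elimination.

720 mg

k = ln2 / t½ = 0.693147 / 15.5 = 0.04472 h⁻¹
CL = k × Vd = 0.04472 × 12.1 = 0.5411 L/h
At steady state, F × (Dose/τ) = Css × CL.
Dose = Css × CL × τ / F = 32.1 × 0.5411 × 8.29 / 0.20 = 720.0 mg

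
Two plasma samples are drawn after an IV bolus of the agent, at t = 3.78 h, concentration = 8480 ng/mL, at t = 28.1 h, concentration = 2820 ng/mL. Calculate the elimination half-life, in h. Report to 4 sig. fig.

15.31 h

k = ln(C₁/C₂) / (t₂ − t₁) = ln(8480/2820) / (28.1 − 3.78)
  = 1.101 / 24.32 = 0.04527 h⁻¹
t½ = ln2 / k = 0.693147 / 0.04527 = 15.31 h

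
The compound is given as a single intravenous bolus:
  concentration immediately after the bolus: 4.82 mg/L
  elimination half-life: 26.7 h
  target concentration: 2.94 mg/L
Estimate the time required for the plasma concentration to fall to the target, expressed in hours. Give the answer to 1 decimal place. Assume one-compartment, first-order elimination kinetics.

k = ln2 / t½ = 0.693147 / 26.7 = 0.02596 h⁻¹
t = ln(C₀ / C) / k = ln(4.820 / 2.94) / 0.02596
  = ln(1.639) / 0.02596 = 0.4941 / 0.02596 = 19.03 h

19.0 h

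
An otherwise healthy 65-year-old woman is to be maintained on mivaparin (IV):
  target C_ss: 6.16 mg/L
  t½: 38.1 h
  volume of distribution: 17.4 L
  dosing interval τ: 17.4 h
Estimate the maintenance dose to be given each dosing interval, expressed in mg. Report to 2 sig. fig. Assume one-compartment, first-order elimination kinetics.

k = ln2 / t½ = 0.693147 / 38.1 = 0.01819 h⁻¹
CL = k × Vd = 0.01819 × 17.4 = 0.3165 L/h
At steady state, Dose/τ = Css × CL.
Dose = Css × CL × τ = 6.16 × 0.3165 × 17.4 = 33.92 mg

34 mg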